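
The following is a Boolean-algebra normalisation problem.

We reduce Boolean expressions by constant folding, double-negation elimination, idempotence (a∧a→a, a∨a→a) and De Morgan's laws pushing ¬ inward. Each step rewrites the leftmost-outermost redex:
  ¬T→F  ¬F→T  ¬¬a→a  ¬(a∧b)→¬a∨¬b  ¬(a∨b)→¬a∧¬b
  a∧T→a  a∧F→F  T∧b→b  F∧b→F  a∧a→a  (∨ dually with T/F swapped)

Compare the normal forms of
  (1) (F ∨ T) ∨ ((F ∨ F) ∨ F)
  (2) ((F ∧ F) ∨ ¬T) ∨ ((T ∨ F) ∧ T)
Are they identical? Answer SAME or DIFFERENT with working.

Term A:
  start: (F ∨ T) ∨ ((F ∨ F) ∨ F)
  [1] T ∨ ((F ∨ F) ∨ F)
  [2] T

Term B:
  start: ((F ∧ F) ∨ ¬T) ∨ ((T ∨ F) ∧ T)
  [1] (F ∨ ¬T) ∨ ((T ∨ F) ∧ T)
  [2] ¬T ∨ ((T ∨ F) ∧ T)
  [3] F ∨ ((T ∨ F) ∧ T)
  [4] (T ∨ F) ∧ T
  [5] T ∨ F
  [6] T

Answer: SAME — A ⇓ T, B ⇓ T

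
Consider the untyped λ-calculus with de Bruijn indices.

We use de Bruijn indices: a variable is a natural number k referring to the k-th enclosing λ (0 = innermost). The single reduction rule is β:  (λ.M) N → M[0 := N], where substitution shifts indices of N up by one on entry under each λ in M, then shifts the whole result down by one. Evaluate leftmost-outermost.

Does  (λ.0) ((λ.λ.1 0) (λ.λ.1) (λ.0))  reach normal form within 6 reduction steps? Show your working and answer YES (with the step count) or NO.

  start: (λ.0) ((λ.λ.1 0) (λ.λ.1) (λ.0))
  [1] (λ.λ.1 0) (λ.λ.1) (λ.0)
  [2] (λ.(λ.λ.1) 0) (λ.0)
  [3] (λ.λ.1) (λ.0)
  [4] λ.λ.0

Answer: YES — reaches normal form λ.λ.0 in 4 ≤ 6 steps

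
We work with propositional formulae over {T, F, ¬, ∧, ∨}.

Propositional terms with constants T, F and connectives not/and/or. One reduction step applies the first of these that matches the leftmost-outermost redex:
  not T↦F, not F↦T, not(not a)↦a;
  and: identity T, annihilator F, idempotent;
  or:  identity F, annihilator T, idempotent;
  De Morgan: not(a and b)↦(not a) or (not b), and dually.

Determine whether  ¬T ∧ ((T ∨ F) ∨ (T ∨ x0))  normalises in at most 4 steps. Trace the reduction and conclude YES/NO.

Answer: YES — reaches normal form F in 2 ≤ 4 steps

Working:
  start: ¬T ∧ ((T ∨ F) ∨ (T ∨ x0))
  →1  F ∧ ((T ∨ F) ∨ (T ∨ x0))
  →2  F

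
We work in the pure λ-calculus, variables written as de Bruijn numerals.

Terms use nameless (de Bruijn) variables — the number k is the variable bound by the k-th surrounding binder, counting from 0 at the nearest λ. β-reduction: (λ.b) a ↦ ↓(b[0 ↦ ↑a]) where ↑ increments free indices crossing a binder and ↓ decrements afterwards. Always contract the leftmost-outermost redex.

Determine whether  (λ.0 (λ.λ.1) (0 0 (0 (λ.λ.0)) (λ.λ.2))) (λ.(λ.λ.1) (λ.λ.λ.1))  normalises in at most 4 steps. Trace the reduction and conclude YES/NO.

Answer: YES — reaches normal form λ.λ.λ.1 in 4 ≤ 4 steps

Working:
  start: (λ.0 (λ.λ.1) (0 0 (0 (λ.λ.0)) (λ.λ.2))) (λ.(λ.λ.1) (λ.λ.λ.1))
  step 1: (λ.(λ.λ.1) (λ.λ.λ.1)) (λ.λ.1) ((λ.(λ.λ.1) (λ.λ.λ.1)) (λ.(λ.λ.1) (λ.λ.λ.1)) ((λ.(λ.λ.1) (λ.λ.λ.1)) (λ.λ.0)) (λ.λ.λ.(λ.λ.1) (λ.λ.λ.1)))
  step 2: (λ.λ.1) (λ.λ.λ.1) ((λ.(λ.λ.1) (λ.λ.λ.1)) (λ.(λ.λ.1) (λ.λ.λ.1)) ((λ.(λ.λ.1) (λ.λ.λ.1)) (λ.λ.0)) (λ.λ.λ.(λ.λ.1) (λ.λ.λ.1)))
  step 3: (λ.λ.λ.λ.1) ((λ.(λ.λ.1) (λ.λ.λ.1)) (λ.(λ.λ.1) (λ.λ.λ.1)) ((λ.(λ.λ.1) (λ.λ.λ.1)) (λ.λ.0)) (λ.λ.λ.(λ.λ.1) (λ.λ.λ.1)))
  step 4: λ.λ.λ.1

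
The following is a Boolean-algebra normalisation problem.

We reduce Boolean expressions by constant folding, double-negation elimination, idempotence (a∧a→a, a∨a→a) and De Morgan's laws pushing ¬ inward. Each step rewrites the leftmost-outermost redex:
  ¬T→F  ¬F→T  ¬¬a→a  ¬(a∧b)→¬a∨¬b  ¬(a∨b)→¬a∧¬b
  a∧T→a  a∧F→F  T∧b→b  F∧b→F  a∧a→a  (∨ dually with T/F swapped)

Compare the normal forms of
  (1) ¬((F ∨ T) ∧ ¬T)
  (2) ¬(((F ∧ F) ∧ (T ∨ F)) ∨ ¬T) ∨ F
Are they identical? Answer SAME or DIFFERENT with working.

Answer: SAME — A ⇓ T, B ⇓ T

Derivation:
Term A:
  start: ¬((F ∨ T) ∧ ¬T)
  step 1: ¬(F ∨ T) ∨ ¬¬T
  step 2: (¬F ∧ ¬T) ∨ ¬¬T
  step 3: (T ∧ ¬T) ∨ ¬¬T
  step 4: ¬T ∨ ¬¬T
  step 5: F ∨ ¬¬T
  step 6: ¬¬T
  step 7: T

Term B:
  start: ¬(((F ∧ F) ∧ (T ∨ F)) ∨ ¬T) ∨ F
  step 1: ¬(((F ∧ F) ∧ (T ∨ F)) ∨ ¬T)
  step 2: ¬((F ∧ F) ∧ (T ∨ F)) ∧ ¬¬T
  step 3: (¬(F ∧ F) ∨ ¬(T ∨ F)) ∧ ¬¬T
  step 4: ((¬F ∨ ¬F) ∨ ¬(T ∨ F)) ∧ ¬¬T
  step 5: (¬F ∨ ¬(T ∨ F)) ∧ ¬¬T
  step 6: (T ∨ ¬(T ∨ F)) ∧ ¬¬T
  step 7: T ∧ ¬¬T
  step 8: ¬¬T
  step 9: T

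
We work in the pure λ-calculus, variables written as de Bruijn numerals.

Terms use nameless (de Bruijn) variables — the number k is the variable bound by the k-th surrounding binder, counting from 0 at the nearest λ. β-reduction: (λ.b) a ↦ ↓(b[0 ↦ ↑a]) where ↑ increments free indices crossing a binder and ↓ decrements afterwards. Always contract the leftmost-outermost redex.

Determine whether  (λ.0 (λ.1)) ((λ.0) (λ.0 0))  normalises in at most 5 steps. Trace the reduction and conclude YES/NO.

Answer: YES — reaches normal form λ.0 0 in 5 ≤ 5 steps

Reduction:
  start: (λ.0 (λ.1)) ((λ.0) (λ.0 0))
  [1] (λ.0) (λ.0 0) (λ.(λ.0) (λ.0 0))
  [2] (λ.0 0) (λ.(λ.0) (λ.0 0))
  [3] (λ.(λ.0) (λ.0 0)) (λ.(λ.0) (λ.0 0))
  [4] (λ.0) (λ.0 0)
  [5] λ.0 0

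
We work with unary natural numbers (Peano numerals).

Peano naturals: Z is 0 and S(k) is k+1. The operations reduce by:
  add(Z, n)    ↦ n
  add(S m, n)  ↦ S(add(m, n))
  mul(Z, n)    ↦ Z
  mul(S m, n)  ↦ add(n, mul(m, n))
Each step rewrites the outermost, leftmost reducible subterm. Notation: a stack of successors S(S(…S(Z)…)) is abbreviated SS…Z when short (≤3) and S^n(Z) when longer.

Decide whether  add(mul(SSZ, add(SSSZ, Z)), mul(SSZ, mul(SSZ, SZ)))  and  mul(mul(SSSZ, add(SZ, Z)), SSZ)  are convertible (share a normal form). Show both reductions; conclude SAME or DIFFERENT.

Answer: DIFFERENT — A ⇓ S^10(Z), B ⇓ S^6(Z)

Reduction:
Term A:
  start: add(mul(SSZ, add(SSSZ, Z)), mul(SSZ, mul(SSZ, SZ)))
  [1] add(add(add(SSSZ, Z), mul(SZ, add(SSSZ, Z))), mul(SSZ, mul(SSZ, SZ)))
  [2] add(add(S(add(SSZ, Z)), mul(SZ, add(SSSZ, Z))), mul(SSZ, mul(SSZ, SZ)))
  [3] add(S(add(add(SSZ, Z), mul(SZ, add(SSSZ, Z)))), mul(SSZ, mul(SSZ, SZ)))
  [4] S(add(add(add(SSZ, Z), mul(SZ, add(SSSZ, Z))), mul(SSZ, mul(SSZ, SZ))))
  [5] S(add(add(S(add(SZ, Z)), mul(SZ, add(SSSZ, Z))), mul(SSZ, mul(SSZ, SZ))))
  [6] S(add(S(add(add(SZ, Z), mul(SZ, add(SSSZ, Z)))), mul(SSZ, mul(SSZ, SZ))))
  [7] S(S(add(add(add(SZ, Z), mul(SZ, add(SSSZ, Z))), mul(SSZ, mul(SSZ, SZ)))))
  [8] S(S(add(add(S(add(Z, Z)), mul(SZ, add(SSSZ, Z))), mul(SSZ, mul(SSZ, SZ)))))
  [9] S(S(add(S(add(add(Z, Z), mul(SZ, add(SSSZ, Z)))), mul(SSZ, mul(SSZ, SZ)))))
  [10] S(S(S(add(add(add(Z, Z), mul(SZ, add(SSSZ, Z))), mul(SSZ, mul(SSZ, SZ))))))
  [11] S(S(S(add(add(Z, mul(SZ, add(SSSZ, Z))), mul(SSZ, mul(SSZ, SZ))))))
  [12] S(S(S(add(mul(SZ, add(SSSZ, Z)), mul(SSZ, mul(SSZ, SZ))))))
  [13] S(S(S(add(add(add(SSSZ, Z), mul(Z, add(SSSZ, Z))), mul(SSZ, mul(SSZ, SZ))))))
  [14] S(S(S(add(add(S(add(SSZ, Z)), mul(Z, add(SSSZ, Z))), mul(SSZ, mul(SSZ, SZ))))))
  [15] S(S(S(add(S(add(add(SSZ, Z), mul(Z, add(SSSZ, Z)))), mul(SSZ, mul(SSZ, SZ))))))
  [16] S(S(S(S(add(add(add(SSZ, Z), mul(Z, add(SSSZ, Z))), mul(SSZ, mul(SSZ, SZ)))))))
  [17] S(S(S(S(add(add(S(add(SZ, Z)), mul(Z, add(SSSZ, Z))), mul(SSZ, mul(SSZ, SZ)))))))
  [18] S(S(S(S(add(S(add(add(SZ, Z), mul(Z, add(SSSZ, Z)))), mul(SSZ, mul(SSZ, SZ)))))))
  [19] S(S(S(S(S(add(add(add(SZ, Z), mul(Z, add(SSSZ, Z))), mul(SSZ, mul(SSZ, SZ))))))))
  [20] S(S(S(S(S(add(add(S(add(Z, Z)), mul(Z, add(SSSZ, Z))), mul(SSZ, mul(SSZ, SZ))))))))
  [21] S(S(S(S(S(add(S(add(add(Z, Z), mul(Z, add(SSSZ, Z)))), mul(SSZ, mul(SSZ, SZ))))))))
  [22] S(S(S(S(S(S(add(add(add(Z, Z), mul(Z, add(SSSZ, Z))), mul(SSZ, mul(SSZ, SZ)))))))))
  [23] S(S(S(S(S(S(add(add(Z, mul(Z, add(SSSZ, Z))), mul(SSZ, mul(SSZ, SZ)))))))))
  [24] S(S(S(S(S(S(add(mul(Z, add(SSSZ, Z)), mul(SSZ, mul(SSZ, SZ)))))))))
  [25] S(S(S(S(S(S(add(Z, mul(SSZ, mul(SSZ, SZ)))))))))
  [26] S(S(S(S(S(S(mul(SSZ, mul(SSZ, SZ))))))))
  [27] S(S(S(S(S(S(add(mul(SSZ, SZ), mul(SZ, mul(SSZ, SZ)))))))))
  [28] S(S(S(S(S(S(add(add(SZ, mul(SZ, SZ)), mul(SZ, mul(SSZ, SZ)))))))))
  [29] S(S(S(S(S(S(add(S(add(Z, mul(SZ, SZ))), mul(SZ, mul(SSZ, SZ)))))))))
  [30] S(S(S(S(S(S(S(add(add(Z, mul(SZ, SZ)), mul(SZ, mul(SSZ, SZ))))))))))
  [31] S(S(S(S(S(S(S(add(mul(SZ, SZ), mul(SZ, mul(SSZ, SZ))))))))))
  [32] S(S(S(S(S(S(S(add(add(SZ, mul(Z, SZ)), mul(SZ, mul(SSZ, SZ))))))))))
  [33] S(S(S(S(S(S(S(add(S(add(Z, mul(Z, SZ))), mul(SZ, mul(SSZ, SZ))))))))))
  [34] S(S(S(S(S(S(S(S(add(add(Z, mul(Z, SZ)), mul(SZ, mul(SSZ, SZ)))))))))))
  [35] S(S(S(S(S(S(S(S(add(mul(Z, SZ), mul(SZ, mul(SSZ, SZ)))))))))))
  [36] S(S(S(S(S(S(S(S(add(Z, mul(SZ, mul(SSZ, SZ)))))))))))
  [37] S(S(S(S(S(S(S(S(mul(SZ, mul(SSZ, SZ))))))))))
  [38] S(S(S(S(S(S(S(S(add(mul(SSZ, SZ), mul(Z, mul(SSZ, SZ)))))))))))
  [39] S(S(S(S(S(S(S(S(add(add(SZ, mul(SZ, SZ)), mul(Z, mul(SSZ, SZ)))))))))))
  [40] S(S(S(S(S(S(S(S(add(S(add(Z, mul(SZ, SZ))), mul(Z, mul(SSZ, SZ)))))))))))
  [41] S(S(S(S(S(S(S(S(S(add(add(Z, mul(SZ, SZ)), mul(Z, mul(SSZ, SZ))))))))))))
  [42] S(S(S(S(S(S(S(S(S(add(mul(SZ, SZ), mul(Z, mul(SSZ, SZ))))))))))))
  [43] S(S(S(S(S(S(S(S(S(add(add(SZ, mul(Z, SZ)), mul(Z, mul(SSZ, SZ))))))))))))
  [44] S(S(S(S(S(S(S(S(S(add(S(add(Z, mul(Z, SZ))), mul(Z, mul(SSZ, SZ))))))))))))
  [45] S(S(S(S(S(S(S(S(S(S(add(add(Z, mul(Z, SZ)), mul(Z, mul(SSZ, SZ)))))))))))))
  [46] S(S(S(S(S(S(S(S(S(S(add(mul(Z, SZ), mul(Z, mul(SSZ, SZ)))))))))))))
  [47] S(S(S(S(S(S(S(S(S(S(add(Z, mul(Z, mul(SSZ, SZ)))))))))))))
  [48] S(S(S(S(S(S(S(S(S(S(mul(Z, mul(SSZ, SZ))))))))))))
  [49] S^10(Z)

Term B:
  start: mul(mul(SSSZ, add(SZ, Z)), SSZ)
  [1] mul(add(add(SZ, Z), mul(SSZ, add(SZ, Z))), SSZ)
  [2] mul(add(S(add(Z, Z)), mul(SSZ, add(SZ, Z))), SSZ)
  [3] mul(S(add(add(Z, Z), mul(SSZ, add(SZ, Z)))), SSZ)
  [4] add(SSZ, mul(add(add(Z, Z), mul(SSZ, add(SZ, Z))), SSZ))
  [5] S(add(SZ, mul(add(add(Z, Z), mul(SSZ, add(SZ, Z))), SSZ)))
  [6] S(S(add(Z, mul(add(add(Z, Z), mul(SSZ, add(SZ, Z))), SSZ))))
  [7] S(S(mul(add(add(Z, Z), mul(SSZ, add(SZ, Z))), SSZ)))
  [8] S(S(mul(add(Z, mul(SSZ, add(SZ, Z))), SSZ)))
  [9] S(S(mul(mul(SSZ, add(SZ, Z)), SSZ)))
  [10] S(S(mul(add(add(SZ, Z), mul(SZ, add(SZ, Z))), SSZ)))
  [11] S(S(mul(add(S(add(Z, Z)), mul(SZ, add(SZ, Z))), SSZ)))
  [12] S(S(mul(S(add(add(Z, Z), mul(SZ, add(SZ, Z)))), SSZ)))
  [13] S(S(add(SSZ, mul(add(add(Z, Z), mul(SZ, add(SZ, Z))), SSZ))))
  [14] S(S(S(add(SZ, mul(add(add(Z, Z), mul(SZ, add(SZ, Z))), SSZ)))))
  [15] S(S(S(S(add(Z, mul(add(add(Z, Z), mul(SZ, add(SZ, Z))), SSZ))))))
  [16] S(S(S(S(mul(add(add(Z, Z), mul(SZ, add(SZ, Z))), SSZ)))))
  [17] S(S(S(S(mul(add(Z, mul(SZ, add(SZ, Z))), SSZ)))))
  [18] S(S(S(S(mul(mul(SZ, add(SZ, Z)), SSZ)))))
  [19] S(S(S(S(mul(add(add(SZ, Z), mul(Z, add(SZ, Z))), SSZ)))))
  [20] S(S(S(S(mul(add(S(add(Z, Z)), mul(Z, add(SZ, Z))), SSZ)))))
  [21] S(S(S(S(mul(S(add(add(Z, Z), mul(Z, add(SZ, Z)))), SSZ)))))
  [22] S(S(S(S(add(SSZ, mul(add(add(Z, Z), mul(Z, add(SZ, Z))), SSZ))))))
  [23] S(S(S(S(S(add(SZ, mul(add(add(Z, Z), mul(Z, add(SZ, Z))), SSZ)))))))
  [24] S(S(S(S(S(S(add(Z, mul(add(add(Z, Z), mul(Z, add(SZ, Z))), SSZ))))))))
  [25] S(S(S(S(S(S(mul(add(add(Z, Z), mul(Z, add(SZ, Z))), SSZ)))))))
  [26] S(S(S(S(S(S(mul(add(Z, mul(Z, add(SZ, Z))), SSZ)))))))
  [27] S(S(S(S(S(S(mul(mul(Z, add(SZ, Z)), SSZ)))))))
  [28] S(S(S(S(S(S(mul(Z, SSZ)))))))
  [29] S^6(Z)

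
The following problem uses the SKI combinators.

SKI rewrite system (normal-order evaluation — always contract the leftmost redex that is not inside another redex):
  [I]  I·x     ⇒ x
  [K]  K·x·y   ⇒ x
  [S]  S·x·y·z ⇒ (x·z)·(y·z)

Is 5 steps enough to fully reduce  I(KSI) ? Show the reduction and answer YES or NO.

Answer: YES — reaches normal form S in 2 ≤ 5 steps

Reduction:
  start: I(KSI)
  [1] KSI
  [2] S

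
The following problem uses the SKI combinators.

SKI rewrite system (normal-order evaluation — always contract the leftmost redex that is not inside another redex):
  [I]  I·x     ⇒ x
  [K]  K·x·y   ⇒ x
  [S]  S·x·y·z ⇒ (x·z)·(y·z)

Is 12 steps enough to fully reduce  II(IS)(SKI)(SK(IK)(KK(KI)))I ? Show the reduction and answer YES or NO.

Answer: YES — reaches normal form KI in 10 ≤ 12 steps

Reduction:
  start: II(IS)(SKI)(SK(IK)(KK(KI)))I
  →1  I(IS)(SKI)(SK(IK)(KK(KI)))I
  →2  IS(SKI)(SK(IK)(KK(KI)))I
  →3  S(SKI)(SK(IK)(KK(KI)))I
  →4  SKII(SK(IK)(KK(KI))I)
  →5  KI(II)(SK(IK)(KK(KI))I)
  →6  I(SK(IK)(KK(KI))I)
  →7  SK(IK)(KK(KI))I
  →8  K(KK(KI))(IK(KK(KI)))I
  →9  KK(KI)I
  →10  KI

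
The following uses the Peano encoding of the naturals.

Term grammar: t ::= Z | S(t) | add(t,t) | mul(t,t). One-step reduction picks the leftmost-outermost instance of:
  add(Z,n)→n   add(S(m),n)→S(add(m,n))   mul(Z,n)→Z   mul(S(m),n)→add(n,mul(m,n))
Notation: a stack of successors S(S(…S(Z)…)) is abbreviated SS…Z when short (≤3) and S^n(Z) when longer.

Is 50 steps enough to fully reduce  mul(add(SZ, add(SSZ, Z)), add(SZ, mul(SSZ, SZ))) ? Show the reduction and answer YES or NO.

  start: mul(add(SZ, add(SSZ, Z)), add(SZ, mul(SSZ, SZ)))
  step 1: mul(S(add(Z, add(SSZ, Z))), add(SZ, mul(SSZ, SZ)))
  step 2: add(add(SZ, mul(SSZ, SZ)), mul(add(Z, add(SSZ, Z)), add(SZ, mul(SSZ, SZ))))
  step 3: add(S(add(Z, mul(SSZ, SZ))), mul(add(Z, add(SSZ, Z)), add(SZ, mul(SSZ, SZ))))
  step 4: S(add(add(Z, mul(SSZ, SZ)), mul(add(Z, add(SSZ, Z)), add(SZ, mul(SSZ, SZ)))))
  step 5: S(add(mul(SSZ, SZ), mul(add(Z, add(SSZ, Z)), add(SZ, mul(SSZ, SZ)))))
  step 6: S(add(add(SZ, mul(SZ, SZ)), mul(add(Z, add(SSZ, Z)), add(SZ, mul(SSZ, SZ)))))
  step 7: S(add(S(add(Z, mul(SZ, SZ))), mul(add(Z, add(SSZ, Z)), add(SZ, mul(SSZ, SZ)))))
  step 8: S(S(add(add(Z, mul(SZ, SZ)), mul(add(Z, add(SSZ, Z)), add(SZ, mul(SSZ, SZ))))))
  step 9: S(S(add(mul(SZ, SZ), mul(add(Z, add(SSZ, Z)), add(SZ, mul(SSZ, SZ))))))
  step 10: S(S(add(add(SZ, mul(Z, SZ)), mul(add(Z, add(SSZ, Z)), add(SZ, mul(SSZ, SZ))))))
  step 11: S(S(add(S(add(Z, mul(Z, SZ))), mul(add(Z, add(SSZ, Z)), add(SZ, mul(SSZ, SZ))))))
  step 12: S(S(S(add(add(Z, mul(Z, SZ)), mul(add(Z, add(SSZ, Z)), add(SZ, mul(SSZ, SZ)))))))
  step 13: S(S(S(add(mul(Z, SZ), mul(add(Z, add(SSZ, Z)), add(SZ, mul(SSZ, SZ)))))))
  step 14: S(S(S(add(Z, mul(add(Z, add(SSZ, Z)), add(SZ, mul(SSZ, SZ)))))))
  step 15: S(S(S(mul(add(Z, add(SSZ, Z)), add(SZ, mul(SSZ, SZ))))))
  step 16: S(S(S(mul(add(SSZ, Z), add(SZ, mul(SSZ, SZ))))))
  step 17: S(S(S(mul(S(add(SZ, Z)), add(SZ, mul(SSZ, SZ))))))
  step 18: S(S(S(add(add(SZ, mul(SSZ, SZ)), mul(add(SZ, Z), add(SZ, mul(SSZ, SZ)))))))
  step 19: S(S(S(add(S(add(Z, mul(SSZ, SZ))), mul(add(SZ, Z), add(SZ, mul(SSZ, SZ)))))))
  step 20: S(S(S(S(add(add(Z, mul(SSZ, SZ)), mul(add(SZ, Z), add(SZ, mul(SSZ, SZ))))))))
  step 21: S(S(S(S(add(mul(SSZ, SZ), mul(add(SZ, Z), add(SZ, mul(SSZ, SZ))))))))
  step 22: S(S(S(S(add(add(SZ, mul(SZ, SZ)), mul(add(SZ, Z), add(SZ, mul(SSZ, SZ))))))))
  step 23: S(S(S(S(add(S(add(Z, mul(SZ, SZ))), mul(add(SZ, Z), add(SZ, mul(SSZ, SZ))))))))
  step 24: S(S(S(S(S(add(add(Z, mul(SZ, SZ)), mul(add(SZ, Z), add(SZ, mul(SSZ, SZ)))))))))
  step 25: S(S(S(S(S(add(mul(SZ, SZ), mul(add(SZ, Z), add(SZ, mul(SSZ, SZ)))))))))
  step 26: S(S(S(S(S(add(add(SZ, mul(Z, SZ)), mul(add(SZ, Z), add(SZ, mul(SSZ, SZ)))))))))
  step 27: S(S(S(S(S(add(S(add(Z, mul(Z, SZ))), mul(add(SZ, Z), add(SZ, mul(SSZ, SZ)))))))))
  step 28: S(S(S(S(S(S(add(add(Z, mul(Z, SZ)), mul(add(SZ, Z), add(SZ, mul(SSZ, SZ))))))))))
  step 29: S(S(S(S(S(S(add(mul(Z, SZ), mul(add(SZ, Z), add(SZ, mul(SSZ, SZ))))))))))
  step 30: S(S(S(S(S(S(add(Z, mul(add(SZ, Z), add(SZ, mul(SSZ, SZ))))))))))
  step 31: S(S(S(S(S(S(mul(add(SZ, Z), add(SZ, mul(SSZ, SZ)))))))))
  step 32: S(S(S(S(S(S(mul(S(add(Z, Z)), add(SZ, mul(SSZ, SZ)))))))))
  step 33: S(S(S(S(S(S(add(add(SZ, mul(SSZ, SZ)), mul(add(Z, Z), add(SZ, mul(SSZ, SZ))))))))))
  step 34: S(S(S(S(S(S(add(S(add(Z, mul(SSZ, SZ))), mul(add(Z, Z), add(SZ, mul(SSZ, SZ))))))))))
  step 35: S(S(S(S(S(S(S(add(add(Z, mul(SSZ, SZ)), mul(add(Z, Z), add(SZ, mul(SSZ, SZ)))))))))))
  step 36: S(S(S(S(S(S(S(add(mul(SSZ, SZ), mul(add(Z, Z), add(SZ, mul(SSZ, SZ)))))))))))
  step 37: S(S(S(S(S(S(S(add(add(SZ, mul(SZ, SZ)), mul(add(Z, Z), add(SZ, mul(SSZ, SZ)))))))))))
  step 38: S(S(S(S(S(S(S(add(S(add(Z, mul(SZ, SZ))), mul(add(Z, Z), add(SZ, mul(SSZ, SZ)))))))))))
  step 39: S(S(S(S(S(S(S(S(add(add(Z, mul(SZ, SZ)), mul(add(Z, Z), add(SZ, mul(SSZ, SZ))))))))))))
  step 40: S(S(S(S(S(S(S(S(add(mul(SZ, SZ), mul(add(Z, Z), add(SZ, mul(SSZ, SZ))))))))))))
  step 41: S(S(S(S(S(S(S(S(add(add(SZ, mul(Z, SZ)), mul(add(Z, Z), add(SZ, mul(SSZ, SZ))))))))))))
  step 42: S(S(S(S(S(S(S(S(add(S(add(Z, mul(Z, SZ))), mul(add(Z, Z), add(SZ, mul(SSZ, SZ))))))))))))
  step 43: S(S(S(S(S(S(S(S(S(add(add(Z, mul(Z, SZ)), mul(add(Z, Z), add(SZ, mul(SSZ, SZ)))))))))))))
  step 44: S(S(S(S(S(S(S(S(S(add(mul(Z, SZ), mul(add(Z, Z), add(SZ, mul(SSZ, SZ)))))))))))))
  step 45: S(S(S(S(S(S(S(S(S(add(Z, mul(add(Z, Z), add(SZ, mul(SSZ, SZ)))))))))))))
  step 46: S(S(S(S(S(S(S(S(S(mul(add(Z, Z), add(SZ, mul(SSZ, SZ))))))))))))
  step 47: S(S(S(S(S(S(S(S(S(mul(Z, add(SZ, mul(SSZ, SZ))))))))))))
  step 48: S^9(Z)

Answer: YES — reaches normal form S^9(Z) in 48 ≤ 50 steps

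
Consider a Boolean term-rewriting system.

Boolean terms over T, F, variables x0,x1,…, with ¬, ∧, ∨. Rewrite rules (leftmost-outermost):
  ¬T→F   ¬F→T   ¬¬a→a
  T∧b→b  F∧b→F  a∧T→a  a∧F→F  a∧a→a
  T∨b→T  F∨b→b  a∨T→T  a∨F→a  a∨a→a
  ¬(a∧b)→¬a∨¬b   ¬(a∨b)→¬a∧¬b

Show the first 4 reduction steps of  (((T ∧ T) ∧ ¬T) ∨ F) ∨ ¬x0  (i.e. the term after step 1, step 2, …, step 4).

  start: (((T ∧ T) ∧ ¬T) ∨ F) ∨ ¬x0
  →1  ((T ∧ T) ∧ ¬T) ∨ ¬x0
  →2  (T ∧ ¬T) ∨ ¬x0
  →3  ¬T ∨ ¬x0
  →4  F ∨ ¬x0

Answer: after 4 steps: F ∨ ¬x0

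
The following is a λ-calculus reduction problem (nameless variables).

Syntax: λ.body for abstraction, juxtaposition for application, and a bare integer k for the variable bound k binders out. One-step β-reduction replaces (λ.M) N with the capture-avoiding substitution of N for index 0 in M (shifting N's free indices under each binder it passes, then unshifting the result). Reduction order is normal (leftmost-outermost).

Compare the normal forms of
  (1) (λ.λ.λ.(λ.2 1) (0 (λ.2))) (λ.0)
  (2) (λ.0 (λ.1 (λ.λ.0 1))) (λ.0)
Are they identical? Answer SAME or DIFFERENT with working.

Answer: DIFFERENT — A ⇓ λ.λ.1 0, B ⇓ λ.λ.λ.0 1

Working:
Term A:
  start: (λ.λ.λ.(λ.2 1) (0 (λ.2))) (λ.0)
  →1  λ.λ.(λ.2 1) (0 (λ.2))
  →2  λ.λ.1 0

Term B:
  start: (λ.0 (λ.1 (λ.λ.0 1))) (λ.0)
  →1  (λ.0) (λ.(λ.0) (λ.λ.0 1))
  →2  λ.(λ.0) (λ.λ.0 1)
  →3  λ.λ.λ.0 1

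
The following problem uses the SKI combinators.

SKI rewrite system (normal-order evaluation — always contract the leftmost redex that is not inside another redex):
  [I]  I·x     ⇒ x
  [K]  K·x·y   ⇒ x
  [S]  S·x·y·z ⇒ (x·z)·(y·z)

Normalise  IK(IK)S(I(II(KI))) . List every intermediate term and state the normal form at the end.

  start: IK(IK)S(I(II(KI)))
  [1] K(IK)S(I(II(KI)))
  [2] IK(I(II(KI)))
  [3] K(I(II(KI)))
  [4] K(II(KI))
  [5] K(I(KI))
  [6] K(KI)

Answer: normal form = K(KI)  (in 6 steps)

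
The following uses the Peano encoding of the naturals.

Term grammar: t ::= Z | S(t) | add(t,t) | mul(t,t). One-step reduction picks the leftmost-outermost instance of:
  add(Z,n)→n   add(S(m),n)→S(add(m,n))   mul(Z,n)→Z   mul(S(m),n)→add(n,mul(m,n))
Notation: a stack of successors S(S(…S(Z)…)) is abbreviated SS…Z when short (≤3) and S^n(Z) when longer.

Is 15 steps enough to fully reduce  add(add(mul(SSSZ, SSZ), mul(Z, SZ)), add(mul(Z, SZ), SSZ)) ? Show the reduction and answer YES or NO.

Answer: NO — after 15 steps the term is S(S(S(S(add(add(add(Z, mul(SZ, SSZ)), mul(Z, SZ)), add(mul(Z, SZ), SSZ)))))), not yet normal

Derivation:
  start: add(add(mul(SSSZ, SSZ), mul(Z, SZ)), add(mul(Z, SZ), SSZ))
  [1] add(add(add(SSZ, mul(SSZ, SSZ)), mul(Z, SZ)), add(mul(Z, SZ), SSZ))
  [2] add(add(S(add(SZ, mul(SSZ, SSZ))), mul(Z, SZ)), add(mul(Z, SZ), SSZ))
  [3] add(S(add(add(SZ, mul(SSZ, SSZ)), mul(Z, SZ))), add(mul(Z, SZ), SSZ))
  [4] S(add(add(add(SZ, mul(SSZ, SSZ)), mul(Z, SZ)), add(mul(Z, SZ), SSZ)))
  [5] S(add(add(S(add(Z, mul(SSZ, SSZ))), mul(Z, SZ)), add(mul(Z, SZ), SSZ)))
  [6] S(add(S(add(add(Z, mul(SSZ, SSZ)), mul(Z, SZ))), add(mul(Z, SZ), SSZ)))
  [7] S(S(add(add(add(Z, mul(SSZ, SSZ)), mul(Z, SZ)), add(mul(Z, SZ), SSZ))))
  [8] S(S(add(add(mul(SSZ, SSZ), mul(Z, SZ)), add(mul(Z, SZ), SSZ))))
  [9] S(S(add(add(add(SSZ, mul(SZ, SSZ)), mul(Z, SZ)), add(mul(Z, SZ), SSZ))))
  [10] S(S(add(add(S(add(SZ, mul(SZ, SSZ))), mul(Z, SZ)), add(mul(Z, SZ), SSZ))))
  [11] S(S(add(S(add(add(SZ, mul(SZ, SSZ)), mul(Z, SZ))), add(mul(Z, SZ), SSZ))))
  [12] S(S(S(add(add(add(SZ, mul(SZ, SSZ)), mul(Z, SZ)), add(mul(Z, SZ), SSZ)))))
  [13] S(S(S(add(add(S(add(Z, mul(SZ, SSZ))), mul(Z, SZ)), add(mul(Z, SZ), SSZ)))))
  [14] S(S(S(add(S(add(add(Z, mul(SZ, SSZ)), mul(Z, SZ))), add(mul(Z, SZ), SSZ)))))
  [15] S(S(S(S(add(add(add(Z, mul(SZ, SSZ)), mul(Z, SZ)), add(mul(Z, SZ), SSZ))))))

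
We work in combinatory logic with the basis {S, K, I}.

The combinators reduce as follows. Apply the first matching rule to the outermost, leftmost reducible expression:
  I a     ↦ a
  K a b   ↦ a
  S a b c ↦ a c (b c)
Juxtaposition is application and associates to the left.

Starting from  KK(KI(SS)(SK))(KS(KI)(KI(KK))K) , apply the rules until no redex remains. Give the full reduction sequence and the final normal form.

  start: KK(KI(SS)(SK))(KS(KI)(KI(KK))K)
  step 1: K(KS(KI)(KI(KK))K)
  step 2: K(S(KI(KK))K)
  step 3: K(SIK)

Answer: normal form = K(SIK)  (in 3 steps)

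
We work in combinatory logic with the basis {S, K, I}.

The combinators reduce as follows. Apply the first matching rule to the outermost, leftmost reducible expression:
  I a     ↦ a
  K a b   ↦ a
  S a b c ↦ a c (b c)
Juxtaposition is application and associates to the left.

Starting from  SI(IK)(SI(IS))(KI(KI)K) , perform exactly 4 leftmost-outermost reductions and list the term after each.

Answer: after 4 steps: IK(SI(IS))(IS(IK(SI(IS))))(KI(KI)K)

Derivation:
  start: SI(IK)(SI(IS))(KI(KI)K)
  [1] I(SI(IS))(IK(SI(IS)))(KI(KI)K)
  [2] SI(IS)(IK(SI(IS)))(KI(KI)K)
  [3] I(IK(SI(IS)))(IS(IK(SI(IS))))(KI(KI)K)
  [4] IK(SI(IS))(IS(IK(SI(IS))))(KI(KI)K)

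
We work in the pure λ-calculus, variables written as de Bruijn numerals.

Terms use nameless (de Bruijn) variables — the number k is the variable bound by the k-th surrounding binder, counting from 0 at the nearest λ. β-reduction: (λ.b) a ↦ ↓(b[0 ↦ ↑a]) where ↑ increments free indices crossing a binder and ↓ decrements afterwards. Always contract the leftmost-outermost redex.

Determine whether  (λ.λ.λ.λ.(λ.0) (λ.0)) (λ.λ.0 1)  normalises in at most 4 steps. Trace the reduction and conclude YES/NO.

Answer: YES — reaches normal form λ.λ.λ.λ.0 in 2 ≤ 4 steps

Derivation:
  start: (λ.λ.λ.λ.(λ.0) (λ.0)) (λ.λ.0 1)
  →1  λ.λ.λ.(λ.0) (λ.0)
  →2  λ.λ.λ.λ.0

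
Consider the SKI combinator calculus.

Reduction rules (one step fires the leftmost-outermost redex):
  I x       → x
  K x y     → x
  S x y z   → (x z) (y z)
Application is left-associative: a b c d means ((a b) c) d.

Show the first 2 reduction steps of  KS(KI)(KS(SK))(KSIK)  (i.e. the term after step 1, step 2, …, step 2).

  start: KS(KI)(KS(SK))(KSIK)
  →1  S(KS(SK))(KSIK)
  →2  SS(KSIK)

Answer: after 2 steps: SS(KSIK)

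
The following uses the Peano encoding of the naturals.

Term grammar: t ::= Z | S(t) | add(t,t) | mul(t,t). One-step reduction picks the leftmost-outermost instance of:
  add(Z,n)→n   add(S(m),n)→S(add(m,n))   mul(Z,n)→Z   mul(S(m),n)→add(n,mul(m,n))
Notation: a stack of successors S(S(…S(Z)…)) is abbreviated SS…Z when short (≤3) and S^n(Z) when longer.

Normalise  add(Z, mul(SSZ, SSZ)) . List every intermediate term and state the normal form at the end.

  start: add(Z, mul(SSZ, SSZ))
  [1] mul(SSZ, SSZ)
  [2] add(SSZ, mul(SZ, SSZ))
  [3] S(add(SZ, mul(SZ, SSZ)))
  [4] S(S(add(Z, mul(SZ, SSZ))))
  [5] S(S(mul(SZ, SSZ)))
  [6] S(S(add(SSZ, mul(Z, SSZ))))
  [7] S(S(S(add(SZ, mul(Z, SSZ)))))
  [8] S(S(S(S(add(Z, mul(Z, SSZ))))))
  [9] S(S(S(S(mul(Z, SSZ)))))
  [10] S^4(Z)

Answer: normal form = S^4(Z)  (in 10 steps)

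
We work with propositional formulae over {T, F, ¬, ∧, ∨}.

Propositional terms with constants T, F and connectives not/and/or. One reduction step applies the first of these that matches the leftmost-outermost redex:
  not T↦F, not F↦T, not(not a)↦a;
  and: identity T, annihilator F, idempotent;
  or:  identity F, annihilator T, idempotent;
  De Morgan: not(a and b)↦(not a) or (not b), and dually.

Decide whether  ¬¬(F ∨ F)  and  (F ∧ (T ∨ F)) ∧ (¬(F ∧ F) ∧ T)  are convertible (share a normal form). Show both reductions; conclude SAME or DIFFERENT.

Term A:
  start: ¬¬(F ∨ F)
  step 1: F ∨ F
  step 2: F

Term B:
  start: (F ∧ (T ∨ F)) ∧ (¬(F ∧ F) ∧ T)
  step 1: F ∧ (¬(F ∧ F) ∧ T)
  step 2: F

Answer: SAME — A ⇓ F, B ⇓ F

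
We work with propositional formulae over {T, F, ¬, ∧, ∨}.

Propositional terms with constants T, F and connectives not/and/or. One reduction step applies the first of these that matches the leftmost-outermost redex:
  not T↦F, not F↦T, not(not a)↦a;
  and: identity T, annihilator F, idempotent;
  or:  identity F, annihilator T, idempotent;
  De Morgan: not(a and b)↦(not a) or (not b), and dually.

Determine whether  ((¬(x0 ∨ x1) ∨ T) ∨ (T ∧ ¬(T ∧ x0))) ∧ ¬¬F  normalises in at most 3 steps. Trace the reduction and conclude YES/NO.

  start: ((¬(x0 ∨ x1) ∨ T) ∨ (T ∧ ¬(T ∧ x0))) ∧ ¬¬F
  step 1: (T ∨ (T ∧ ¬(T ∧ x0))) ∧ ¬¬F
  step 2: T ∧ ¬¬F
  step 3: ¬¬F

Answer: NO — after 3 steps the term is ¬¬F, not yet normal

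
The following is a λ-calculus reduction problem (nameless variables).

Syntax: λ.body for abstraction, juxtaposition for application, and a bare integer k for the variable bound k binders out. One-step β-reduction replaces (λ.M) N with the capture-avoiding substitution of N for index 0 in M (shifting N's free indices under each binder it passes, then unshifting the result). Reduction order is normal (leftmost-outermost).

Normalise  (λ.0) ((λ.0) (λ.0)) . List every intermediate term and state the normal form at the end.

  start: (λ.0) ((λ.0) (λ.0))
  →1  (λ.0) (λ.0)
  →2  λ.0

Answer: normal form = λ.0  (in 2 steps)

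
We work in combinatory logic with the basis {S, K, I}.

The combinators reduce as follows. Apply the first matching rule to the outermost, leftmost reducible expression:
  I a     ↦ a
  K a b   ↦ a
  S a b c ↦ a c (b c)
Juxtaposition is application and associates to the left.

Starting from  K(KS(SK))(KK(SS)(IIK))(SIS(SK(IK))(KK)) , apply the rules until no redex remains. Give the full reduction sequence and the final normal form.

Answer: normal form = S(S(SKK)(KK))  (in 7 steps)

Reduction:
  start: K(KS(SK))(KK(SS)(IIK))(SIS(SK(IK))(KK))
  [1] KS(SK)(SIS(SK(IK))(KK))
  [2] S(SIS(SK(IK))(KK))
  [3] S(I(SK(IK))(S(SK(IK)))(KK))
  [4] S(SK(IK)(S(SK(IK)))(KK))
  [5] S(K(S(SK(IK)))(IK(S(SK(IK))))(KK))
  [6] S(S(SK(IK))(KK))
  [7] S(S(SKK)(KK))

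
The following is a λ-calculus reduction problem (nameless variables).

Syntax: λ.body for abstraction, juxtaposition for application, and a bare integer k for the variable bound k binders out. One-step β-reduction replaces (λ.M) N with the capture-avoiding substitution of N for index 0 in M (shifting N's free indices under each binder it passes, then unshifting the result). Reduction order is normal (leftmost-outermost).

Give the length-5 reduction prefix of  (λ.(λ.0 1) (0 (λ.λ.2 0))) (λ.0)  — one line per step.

Answer: after 5 steps: λ.0

Working:
  start: (λ.(λ.0 1) (0 (λ.λ.2 0))) (λ.0)
  step 1: (λ.0 (λ.0)) ((λ.0) (λ.λ.(λ.0) 0))
  step 2: (λ.0) (λ.λ.(λ.0) 0) (λ.0)
  step 3: (λ.λ.(λ.0) 0) (λ.0)
  step 4: λ.(λ.0) 0
  step 5: λ.0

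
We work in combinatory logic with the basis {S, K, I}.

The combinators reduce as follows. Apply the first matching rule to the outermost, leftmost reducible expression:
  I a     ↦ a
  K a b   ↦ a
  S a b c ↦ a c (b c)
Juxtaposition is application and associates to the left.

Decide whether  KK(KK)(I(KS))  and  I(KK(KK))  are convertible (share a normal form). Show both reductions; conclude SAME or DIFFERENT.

Answer: DIFFERENT — A ⇓ K(KS), B ⇓ K

Derivation:
Term A:
  start: KK(KK)(I(KS))
  [1] K(I(KS))
  [2] K(KS)

Term B:
  start: I(KK(KK))
  [1] KK(KK)
  [2] K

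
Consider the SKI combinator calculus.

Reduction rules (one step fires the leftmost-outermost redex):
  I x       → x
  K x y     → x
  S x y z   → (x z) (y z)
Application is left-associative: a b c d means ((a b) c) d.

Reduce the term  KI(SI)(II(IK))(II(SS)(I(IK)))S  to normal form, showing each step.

Answer: normal form = SSK  (in 10 steps)

Working:
  start: KI(SI)(II(IK))(II(SS)(I(IK)))S
  [1] I(II(IK))(II(SS)(I(IK)))S
  [2] II(IK)(II(SS)(I(IK)))S
  [3] I(IK)(II(SS)(I(IK)))S
  [4] IK(II(SS)(I(IK)))S
  [5] K(II(SS)(I(IK)))S
  [6] II(SS)(I(IK))
  [7] I(SS)(I(IK))
  [8] SS(I(IK))
  [9] SS(IK)
  [10] SSK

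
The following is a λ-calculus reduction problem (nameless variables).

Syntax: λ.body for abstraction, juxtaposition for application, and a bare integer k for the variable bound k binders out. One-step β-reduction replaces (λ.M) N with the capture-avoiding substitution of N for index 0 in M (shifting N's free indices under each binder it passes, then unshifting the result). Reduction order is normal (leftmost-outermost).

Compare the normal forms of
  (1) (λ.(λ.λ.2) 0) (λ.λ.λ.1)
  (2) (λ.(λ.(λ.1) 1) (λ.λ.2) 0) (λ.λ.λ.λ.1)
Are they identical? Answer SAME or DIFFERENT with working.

Term A:
  start: (λ.(λ.λ.2) 0) (λ.λ.λ.1)
  [1] (λ.λ.λ.λ.λ.1) (λ.λ.λ.1)
  [2] λ.λ.λ.λ.1

Term B:
  start: (λ.(λ.(λ.1) 1) (λ.λ.2) 0) (λ.λ.λ.λ.1)
  [1] (λ.(λ.1) (λ.λ.λ.λ.1)) (λ.λ.λ.λ.λ.λ.1) (λ.λ.λ.λ.1)
  [2] (λ.λ.λ.λ.λ.λ.λ.1) (λ.λ.λ.λ.1) (λ.λ.λ.λ.1)
  [3] (λ.λ.λ.λ.λ.λ.1) (λ.λ.λ.λ.1)
  [4] λ.λ.λ.λ.λ.1

Answer: DIFFERENT — A ⇓ λ.λ.λ.λ.1, B ⇓ λ.λ.λ.λ.λ.1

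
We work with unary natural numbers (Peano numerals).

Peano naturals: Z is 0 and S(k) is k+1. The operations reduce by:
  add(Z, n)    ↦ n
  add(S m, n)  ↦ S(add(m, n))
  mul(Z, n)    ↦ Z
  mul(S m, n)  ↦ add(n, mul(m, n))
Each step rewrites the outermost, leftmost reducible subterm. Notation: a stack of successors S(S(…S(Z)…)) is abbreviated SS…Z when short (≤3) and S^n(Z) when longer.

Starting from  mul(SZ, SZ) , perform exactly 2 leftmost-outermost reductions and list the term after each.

  start: mul(SZ, SZ)
  step 1: add(SZ, mul(Z, SZ))
  step 2: S(add(Z, mul(Z, SZ)))

Answer: after 2 steps: S(add(Z, mul(Z, SZ)))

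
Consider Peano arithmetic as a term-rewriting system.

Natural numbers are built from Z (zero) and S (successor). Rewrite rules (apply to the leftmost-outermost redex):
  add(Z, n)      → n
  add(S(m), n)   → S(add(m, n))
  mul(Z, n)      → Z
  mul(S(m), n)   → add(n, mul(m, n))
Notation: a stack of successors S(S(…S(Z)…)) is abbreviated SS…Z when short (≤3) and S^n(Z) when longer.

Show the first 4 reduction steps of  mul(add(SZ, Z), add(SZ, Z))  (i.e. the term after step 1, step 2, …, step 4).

Answer: after 4 steps: S(add(add(Z, Z), mul(add(Z, Z), add(SZ, Z))))

Derivation:
  start: mul(add(SZ, Z), add(SZ, Z))
  step 1: mul(S(add(Z, Z)), add(SZ, Z))
  step 2: add(add(SZ, Z), mul(add(Z, Z), add(SZ, Z)))
  step 3: add(S(add(Z, Z)), mul(add(Z, Z), add(SZ, Z)))
  step 4: S(add(add(Z, Z), mul(add(Z, Z), add(SZ, Z))))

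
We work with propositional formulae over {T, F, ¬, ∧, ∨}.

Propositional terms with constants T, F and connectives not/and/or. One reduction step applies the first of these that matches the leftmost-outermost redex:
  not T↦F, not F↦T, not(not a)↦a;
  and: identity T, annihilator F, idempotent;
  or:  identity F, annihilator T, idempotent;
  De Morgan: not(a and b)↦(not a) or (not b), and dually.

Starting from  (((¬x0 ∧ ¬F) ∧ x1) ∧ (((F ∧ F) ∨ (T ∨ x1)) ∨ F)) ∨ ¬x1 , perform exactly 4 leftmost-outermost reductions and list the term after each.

  start: (((¬x0 ∧ ¬F) ∧ x1) ∧ (((F ∧ F) ∨ (T ∨ x1)) ∨ F)) ∨ ¬x1
  [1] (((¬x0 ∧ T) ∧ x1) ∧ (((F ∧ F) ∨ (T ∨ x1)) ∨ F)) ∨ ¬x1
  [2] ((¬x0 ∧ x1) ∧ (((F ∧ F) ∨ (T ∨ x1)) ∨ F)) ∨ ¬x1
  [3] ((¬x0 ∧ x1) ∧ ((F ∧ F) ∨ (T ∨ x1))) ∨ ¬x1
  [4] ((¬x0 ∧ x1) ∧ (F ∨ (T ∨ x1))) ∨ ¬x1

Answer: after 4 steps: ((¬x0 ∧ x1) ∧ (F ∨ (T ∨ x1))) ∨ ¬x1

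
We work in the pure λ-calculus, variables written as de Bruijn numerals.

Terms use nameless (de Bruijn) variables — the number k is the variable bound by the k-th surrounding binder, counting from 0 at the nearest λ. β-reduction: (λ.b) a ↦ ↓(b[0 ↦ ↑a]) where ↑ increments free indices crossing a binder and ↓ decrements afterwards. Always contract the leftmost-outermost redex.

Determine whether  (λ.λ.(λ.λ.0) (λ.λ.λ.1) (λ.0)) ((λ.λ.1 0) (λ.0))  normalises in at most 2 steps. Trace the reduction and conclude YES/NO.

Answer: NO — after 2 steps the term is λ.(λ.0) (λ.0), not yet normal

Derivation:
  start: (λ.λ.(λ.λ.0) (λ.λ.λ.1) (λ.0)) ((λ.λ.1 0) (λ.0))
  step 1: λ.(λ.λ.0) (λ.λ.λ.1) (λ.0)
  step 2: λ.(λ.0) (λ.0)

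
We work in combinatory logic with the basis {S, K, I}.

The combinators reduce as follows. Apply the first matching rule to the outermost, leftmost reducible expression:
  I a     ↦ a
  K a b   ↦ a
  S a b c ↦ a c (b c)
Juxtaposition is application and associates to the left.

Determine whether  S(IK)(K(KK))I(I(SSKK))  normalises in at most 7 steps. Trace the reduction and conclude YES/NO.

Answer: YES — reaches normal form SK(KK) in 6 ≤ 7 steps

Reduction:
  start: S(IK)(K(KK))I(I(SSKK))
  →1  IKI(K(KK)I)(I(SSKK))
  →2  KI(K(KK)I)(I(SSKK))
  →3  I(I(SSKK))
  →4  I(SSKK)
  →5  SSKK
  →6  SK(KK)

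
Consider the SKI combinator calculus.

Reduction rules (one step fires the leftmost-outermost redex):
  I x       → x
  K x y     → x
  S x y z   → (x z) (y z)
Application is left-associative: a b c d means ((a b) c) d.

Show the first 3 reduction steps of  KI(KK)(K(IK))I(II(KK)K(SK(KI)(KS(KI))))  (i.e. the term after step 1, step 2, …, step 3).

  start: KI(KK)(K(IK))I(II(KK)K(SK(KI)(KS(KI))))
  step 1: I(K(IK))I(II(KK)K(SK(KI)(KS(KI))))
  step 2: K(IK)I(II(KK)K(SK(KI)(KS(KI))))
  step 3: IK(II(KK)K(SK(KI)(KS(KI))))

Answer: after 3 steps: IK(II(KK)K(SK(KI)(KS(KI))))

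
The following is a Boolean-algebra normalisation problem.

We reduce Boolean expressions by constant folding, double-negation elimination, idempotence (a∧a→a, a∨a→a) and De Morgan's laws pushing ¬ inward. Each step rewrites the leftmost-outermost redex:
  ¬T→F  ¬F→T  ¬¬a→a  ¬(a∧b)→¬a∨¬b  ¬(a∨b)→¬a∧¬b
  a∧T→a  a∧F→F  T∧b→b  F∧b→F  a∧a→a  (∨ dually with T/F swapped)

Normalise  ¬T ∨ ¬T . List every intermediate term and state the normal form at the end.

  start: ¬T ∨ ¬T
  step 1: ¬T
  step 2: F

Answer: normal form = F  (in 2 steps)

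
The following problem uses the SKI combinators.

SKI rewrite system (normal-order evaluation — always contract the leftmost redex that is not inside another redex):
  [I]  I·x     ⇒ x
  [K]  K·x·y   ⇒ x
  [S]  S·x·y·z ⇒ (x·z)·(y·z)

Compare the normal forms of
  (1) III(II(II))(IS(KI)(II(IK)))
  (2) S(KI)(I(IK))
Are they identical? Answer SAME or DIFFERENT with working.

Term A:
  start: III(II(II))(IS(KI)(II(IK)))
  [1] II(II(II))(IS(KI)(II(IK)))
  [2] I(II(II))(IS(KI)(II(IK)))
  [3] II(II)(IS(KI)(II(IK)))
  [4] I(II)(IS(KI)(II(IK)))
  [5] II(IS(KI)(II(IK)))
  [6] I(IS(KI)(II(IK)))
  [7] IS(KI)(II(IK))
  [8] S(KI)(II(IK))
  [9] S(KI)(I(IK))
  [10] S(KI)(IK)
  [11] S(KI)K

Term B:
  start: S(KI)(I(IK))
  [1] S(KI)(IK)
  [2] S(KI)K

Answer: SAME — A ⇓ S(KI)K, B ⇓ S(KI)K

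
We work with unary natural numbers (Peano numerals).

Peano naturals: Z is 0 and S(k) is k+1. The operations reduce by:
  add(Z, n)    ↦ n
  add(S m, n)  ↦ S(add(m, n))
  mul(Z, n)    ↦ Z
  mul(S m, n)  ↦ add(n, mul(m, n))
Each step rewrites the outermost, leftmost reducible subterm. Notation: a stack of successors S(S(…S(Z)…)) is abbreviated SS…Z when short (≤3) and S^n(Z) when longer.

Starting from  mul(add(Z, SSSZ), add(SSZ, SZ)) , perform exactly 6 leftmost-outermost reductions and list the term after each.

  start: mul(add(Z, SSSZ), add(SSZ, SZ))
  [1] mul(SSSZ, add(SSZ, SZ))
  [2] add(add(SSZ, SZ), mul(SSZ, add(SSZ, SZ)))
  [3] add(S(add(SZ, SZ)), mul(SSZ, add(SSZ, SZ)))
  [4] S(add(add(SZ, SZ), mul(SSZ, add(SSZ, SZ))))
  [5] S(add(S(add(Z, SZ)), mul(SSZ, add(SSZ, SZ))))
  [6] S(S(add(add(Z, SZ), mul(SSZ, add(SSZ, SZ)))))

Answer: after 6 steps: S(S(add(add(Z, SZ), mul(SSZ, add(SSZ, SZ)))))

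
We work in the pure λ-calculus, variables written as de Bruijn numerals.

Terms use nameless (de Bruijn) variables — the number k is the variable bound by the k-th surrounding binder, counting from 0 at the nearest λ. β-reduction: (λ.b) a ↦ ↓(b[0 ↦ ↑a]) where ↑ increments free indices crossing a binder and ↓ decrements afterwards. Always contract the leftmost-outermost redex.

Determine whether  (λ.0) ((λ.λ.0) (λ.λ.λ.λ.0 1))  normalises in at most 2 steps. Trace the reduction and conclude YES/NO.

Answer: YES — reaches normal form λ.0 in 2 ≤ 2 steps

Working:
  start: (λ.0) ((λ.λ.0) (λ.λ.λ.λ.0 1))
  [1] (λ.λ.0) (λ.λ.λ.λ.0 1)
  [2] λ.0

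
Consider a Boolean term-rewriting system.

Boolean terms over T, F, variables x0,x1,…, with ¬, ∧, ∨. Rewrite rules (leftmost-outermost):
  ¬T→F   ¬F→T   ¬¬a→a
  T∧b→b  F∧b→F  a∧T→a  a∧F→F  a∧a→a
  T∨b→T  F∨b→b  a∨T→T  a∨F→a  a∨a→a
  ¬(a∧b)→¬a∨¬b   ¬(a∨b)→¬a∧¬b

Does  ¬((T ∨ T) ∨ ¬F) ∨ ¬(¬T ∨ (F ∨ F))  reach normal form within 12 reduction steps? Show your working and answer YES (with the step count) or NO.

Answer: YES — reaches normal form T in 12 ≤ 12 steps

Working:
  start: ¬((T ∨ T) ∨ ¬F) ∨ ¬(¬T ∨ (F ∨ F))
  [1] (¬(T ∨ T) ∧ ¬¬F) ∨ ¬(¬T ∨ (F ∨ F))
  [2] ((¬T ∧ ¬T) ∧ ¬¬F) ∨ ¬(¬T ∨ (F ∨ F))
  [3] (¬T ∧ ¬¬F) ∨ ¬(¬T ∨ (F ∨ F))
  [4] (F ∧ ¬¬F) ∨ ¬(¬T ∨ (F ∨ F))
  [5] F ∨ ¬(¬T ∨ (F ∨ F))
  [6] ¬(¬T ∨ (F ∨ F))
  [7] ¬¬T ∧ ¬(F ∨ F)
  [8] T ∧ ¬(F ∨ F)
  [9] ¬(F ∨ F)
  [10] ¬F ∧ ¬F
  [11] ¬F
  [12] T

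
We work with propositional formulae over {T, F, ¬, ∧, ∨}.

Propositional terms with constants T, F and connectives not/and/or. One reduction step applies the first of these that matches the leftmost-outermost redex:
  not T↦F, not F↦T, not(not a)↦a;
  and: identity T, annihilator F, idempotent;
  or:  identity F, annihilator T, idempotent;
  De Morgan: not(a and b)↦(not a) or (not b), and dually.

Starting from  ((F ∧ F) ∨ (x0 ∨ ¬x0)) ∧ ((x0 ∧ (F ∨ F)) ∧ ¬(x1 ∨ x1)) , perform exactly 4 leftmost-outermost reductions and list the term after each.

  start: ((F ∧ F) ∨ (x0 ∨ ¬x0)) ∧ ((x0 ∧ (F ∨ F)) ∧ ¬(x1 ∨ x1))
  →1  (F ∨ (x0 ∨ ¬x0)) ∧ ((x0 ∧ (F ∨ F)) ∧ ¬(x1 ∨ x1))
  →2  (x0 ∨ ¬x0) ∧ ((x0 ∧ (F ∨ F)) ∧ ¬(x1 ∨ x1))
  →3  (x0 ∨ ¬x0) ∧ ((x0 ∧ F) ∧ ¬(x1 ∨ x1))
  →4  (x0 ∨ ¬x0) ∧ (F ∧ ¬(x1 ∨ x1))

Answer: after 4 steps: (x0 ∨ ¬x0) ∧ (F ∧ ¬(x1 ∨ x1))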